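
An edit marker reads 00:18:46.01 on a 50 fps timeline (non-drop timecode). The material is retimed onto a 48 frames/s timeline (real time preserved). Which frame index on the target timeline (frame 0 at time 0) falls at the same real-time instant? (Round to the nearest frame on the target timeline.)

Source frame index: (0×3600 + 18×60 + 46) × 50 + 1 = 56301.
Real time: 56301 / (50) = 56301/50 s.
Target frame: (56301/50) × (48) = 1351224/25 ≈ 54048.960 → 54049.

frame 54049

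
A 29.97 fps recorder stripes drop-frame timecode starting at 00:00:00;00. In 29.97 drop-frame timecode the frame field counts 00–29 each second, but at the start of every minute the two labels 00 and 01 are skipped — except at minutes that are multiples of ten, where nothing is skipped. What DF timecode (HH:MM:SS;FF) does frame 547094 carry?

05:04:14;22

Ten DF minutes hold 17982 frames, so frame 547094 lies in block 30 (frames 539460–557441) with 7634 frames into that block.
The block's first minute is 1800 frames and the rest 1798 each; 7634 frames reaches minute 4, so 30 × 18 + 4 × 2 = 548 labels have been skipped so far.
Adding those back, label number 547094 + 548 = 547642 at 30 labels/s is 18254 s + 22 f = 5 h 4 min 14 s frame 22, i.e. 05:04:14;22.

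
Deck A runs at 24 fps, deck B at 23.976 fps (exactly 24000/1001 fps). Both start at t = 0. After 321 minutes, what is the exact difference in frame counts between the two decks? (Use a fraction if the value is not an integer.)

462240/1001 frames

321 min = 19260 s.
A emits 24 × 19260 = 462240 frames; B emits 24000/1001 × 19260 = 462240000/1001.
Difference = 462240/1001 frames (≈ 461.7782); B is behind A.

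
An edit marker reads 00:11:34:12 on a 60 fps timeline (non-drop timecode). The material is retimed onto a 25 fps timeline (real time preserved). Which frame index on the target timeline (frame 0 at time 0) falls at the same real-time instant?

Source frame index: (0×3600 + 11×60 + 34) × 60 + 12 = 41652.
Real time: 41652 / (60) = 3471/5 s.
Target frame: (3471/5) × (25) = 17355.

frame 17355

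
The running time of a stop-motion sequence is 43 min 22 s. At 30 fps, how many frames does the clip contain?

43 min 22 s = 2602 s.
Frames = 2602 × 30 = 78060.

78060 frames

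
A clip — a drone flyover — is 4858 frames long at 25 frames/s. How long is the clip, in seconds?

194.32 seconds

Running time = 4858 / (25) = 194.32 s.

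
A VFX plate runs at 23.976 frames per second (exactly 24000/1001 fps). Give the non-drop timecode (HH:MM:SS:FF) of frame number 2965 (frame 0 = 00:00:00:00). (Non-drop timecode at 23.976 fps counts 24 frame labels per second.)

2965 ÷ 24 = 123 full seconds, remainder 13 frames.
123 s = 0 h 2 min 3 s.
Timecode: 00:02:03:13.

00:02:03:13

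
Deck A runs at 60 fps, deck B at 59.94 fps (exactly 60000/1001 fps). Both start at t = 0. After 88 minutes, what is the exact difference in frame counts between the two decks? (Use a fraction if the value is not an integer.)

28800/91 frames

88 min = 5280 s.
A emits 60 × 5280 = 316800 frames; B emits 60000/1001 × 5280 = 28800000/91.
Difference = 28800/91 frames (≈ 316.4835); B is behind A.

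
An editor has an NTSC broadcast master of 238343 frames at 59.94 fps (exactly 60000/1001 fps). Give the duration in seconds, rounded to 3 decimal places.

3976.356 seconds

Running time = 238343 × 1001/60000 = 238581343/60000 s ≈ 3976.356 s.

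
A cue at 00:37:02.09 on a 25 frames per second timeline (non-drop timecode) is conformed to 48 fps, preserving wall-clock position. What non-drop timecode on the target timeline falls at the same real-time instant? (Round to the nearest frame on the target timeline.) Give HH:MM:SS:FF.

Source frame index: (0×3600 + 37×60 + 2) × 25 + 9 = 55559.
Real time: 55559 / (25) = 55559/25 s.
Target frame: (55559/25) × (48) = 2666832/25 ≈ 106673.280 → 106673.
At 48 labels/s: frame 106673 → 00:37:02:17.

00:37:02:17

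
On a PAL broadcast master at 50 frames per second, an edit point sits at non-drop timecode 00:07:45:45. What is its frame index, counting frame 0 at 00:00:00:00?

23295

Total seconds to the label: (0 × 3600 + 7 × 60 + 45) = 465.
Frame index = 465 × 50 + 45 = 23295.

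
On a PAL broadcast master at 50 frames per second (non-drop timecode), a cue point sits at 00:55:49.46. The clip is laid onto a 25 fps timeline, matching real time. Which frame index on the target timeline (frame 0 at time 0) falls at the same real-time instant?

Source frame index: (0×3600 + 55×60 + 49) × 50 + 46 = 167496.
Real time: 167496 / (50) = 83748/25 s.
Target frame: (83748/25) × (25) = 83748.

frame 83748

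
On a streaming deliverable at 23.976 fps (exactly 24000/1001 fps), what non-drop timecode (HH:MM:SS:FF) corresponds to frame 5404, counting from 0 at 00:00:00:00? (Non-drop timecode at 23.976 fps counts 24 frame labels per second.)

00:03:45:04

5404 ÷ 24 = 225 full seconds, remainder 4 frames.
225 s = 0 h 3 min 45 s.
Timecode: 00:03:45:04.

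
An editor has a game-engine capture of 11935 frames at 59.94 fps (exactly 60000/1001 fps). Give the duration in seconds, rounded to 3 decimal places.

199.116 seconds

Running time = 11935 × 1001/60000 = 2389387/12000 s ≈ 199.116 s.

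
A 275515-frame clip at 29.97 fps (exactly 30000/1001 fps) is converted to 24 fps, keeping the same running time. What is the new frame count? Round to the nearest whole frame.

Frames at target rate = 275515 × (24) / (30000/1001) = 55158103/250 ≈ 220632.412.
Nearest whole frame: 220632.

220632 frames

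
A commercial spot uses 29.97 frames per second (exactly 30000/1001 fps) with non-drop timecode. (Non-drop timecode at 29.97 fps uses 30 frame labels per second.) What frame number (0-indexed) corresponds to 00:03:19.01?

frame 5971

Total seconds to the label: (0 × 3600 + 3 × 60 + 19) = 199.
Frame index = 199 × 30 + 1 = 5971.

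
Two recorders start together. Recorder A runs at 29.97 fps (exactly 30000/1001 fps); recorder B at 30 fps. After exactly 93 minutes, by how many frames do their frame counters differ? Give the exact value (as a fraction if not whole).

93 min = 5580 s.
A emits 30000/1001 × 5580 = 167400000/1001 frames; B emits 30 × 5580 = 167400.
Difference = 167400/1001 frames (≈ 167.2328); B is ahead of A.

167400/1001 frames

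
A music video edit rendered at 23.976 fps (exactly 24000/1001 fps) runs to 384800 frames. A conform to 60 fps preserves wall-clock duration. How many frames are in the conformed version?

Target frames = source frames × (target rate / source rate) = 384800 × (60)/(24000/1001) = 384800 × 1001/400 = 962962.

962962 frames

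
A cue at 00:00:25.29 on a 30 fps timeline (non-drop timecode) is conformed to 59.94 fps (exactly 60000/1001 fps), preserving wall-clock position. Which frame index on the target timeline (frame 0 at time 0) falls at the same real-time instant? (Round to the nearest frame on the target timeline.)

frame 1556

Source frame index: (0×3600 + 0×60 + 25) × 30 + 29 = 779.
Real time: 779 / (30) = 779/30 s.
Target frame: (779/30) × (60000/1001) = 1558000/1001 ≈ 1556.444 → 1556.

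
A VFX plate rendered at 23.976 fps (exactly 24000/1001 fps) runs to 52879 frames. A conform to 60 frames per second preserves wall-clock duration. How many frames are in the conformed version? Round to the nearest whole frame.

132330 frames

Frames at target rate = 52879 × (60) / (24000/1001) = 52931879/400 ≈ 132329.698.
Nearest whole frame: 132330.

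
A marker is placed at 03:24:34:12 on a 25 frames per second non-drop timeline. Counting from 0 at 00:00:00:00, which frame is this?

Total seconds to the label: (3 × 3600 + 24 × 60 + 34) = 12274.
Frame index = 12274 × 25 + 12 = 306862.

306862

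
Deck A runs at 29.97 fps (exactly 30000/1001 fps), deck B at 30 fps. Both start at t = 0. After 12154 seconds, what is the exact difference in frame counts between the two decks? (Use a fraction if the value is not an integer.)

364620/1001 frames

A emits 30000/1001 × 12154 = 364620000/1001 frames; B emits 30 × 12154 = 364620.
Difference = 364620/1001 frames (≈ 364.2557); B is ahead of A.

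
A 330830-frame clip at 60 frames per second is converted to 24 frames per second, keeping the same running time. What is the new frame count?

Target frames = source frames × (target rate / source rate) = 330830 × (24)/(60) = 330830 × 2/5 = 132332.

132332 frames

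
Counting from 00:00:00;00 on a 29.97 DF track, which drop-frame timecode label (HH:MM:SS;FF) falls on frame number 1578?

00:00:52;18

Ten DF minutes hold 17982 frames, so frame 1578 lies in block 0 (frames 0–17981) with 1578 frames into that block.
The block's first minute is 1800 frames and the rest 1798 each; 1578 frames reaches minute 0, so 0 × 18 + 0 × 2 = 0 labels have been skipped so far.
Adding those back, label number 1578 + 0 = 1578 at 30 labels/s is 52 s + 18 f = 0 h 0 min 52 s frame 18, i.e. 00:00:52;18.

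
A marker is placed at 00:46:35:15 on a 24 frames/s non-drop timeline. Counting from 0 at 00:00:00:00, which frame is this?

Total seconds to the label: (0 × 3600 + 46 × 60 + 35) = 2795.
Frame index = 2795 × 24 + 15 = 67095.

frame 67095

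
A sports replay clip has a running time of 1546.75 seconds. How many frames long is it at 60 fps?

92805 frames

Frames = 1546.75 × 60 = 92805.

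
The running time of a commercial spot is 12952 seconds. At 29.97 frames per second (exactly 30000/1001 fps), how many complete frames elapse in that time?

Frames = 12952 × 30000/1001 = 388560000/1001 ≈ 388171.8282.
Complete frames: 388171.

388171 frames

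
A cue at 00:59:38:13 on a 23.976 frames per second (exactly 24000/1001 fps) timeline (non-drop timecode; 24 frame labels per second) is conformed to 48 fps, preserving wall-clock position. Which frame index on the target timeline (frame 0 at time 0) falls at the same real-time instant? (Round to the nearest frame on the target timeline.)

frame 171942

Source frame index: (0×3600 + 59×60 + 38) × 24 + 13 = 85885.
Real time: 85885 / (24000/1001) = 17194177/4800 s.
Target frame: (17194177/4800) × (48) = 17194177/100 ≈ 171941.770 → 171942.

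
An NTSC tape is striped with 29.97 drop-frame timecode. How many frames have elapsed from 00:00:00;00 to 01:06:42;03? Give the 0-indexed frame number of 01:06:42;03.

As if non-drop at 30 labels/s: (1 × 3600 + 6 × 60 + 42) × 30 + 3 = 120063.
Minute boundaries passed: 66; those not divisible by 10: 66 − 6 = 60; dropped labels = 2 × 60 = 120.
Actual frame index = 120063 − 120 = 119943.

119943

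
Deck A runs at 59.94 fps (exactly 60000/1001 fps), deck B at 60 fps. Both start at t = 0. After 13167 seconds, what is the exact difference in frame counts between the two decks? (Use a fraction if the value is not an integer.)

A emits 60000/1001 × 13167 = 10260000/13 frames; B emits 60 × 13167 = 790020.
Difference = 10260/13 frames (≈ 789.2308); B is ahead of A.

10260/13 frames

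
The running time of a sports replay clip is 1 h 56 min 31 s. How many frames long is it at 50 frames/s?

1 h 56 min 31 s = 6991 s.
Frames = 6991 × 50 = 349550.

349550 frames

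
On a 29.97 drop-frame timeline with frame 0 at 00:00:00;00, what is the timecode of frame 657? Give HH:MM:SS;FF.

Each 10-minute DF block holds 10 × 60 × 30 − 9 × 2 = 17982 frames. 657 ÷ 17982 → 0 full blocks, remainder 657.
Within the partial block the first minute is 1800 frames and each further minute 1798, so 0 further minute boundaries passed. Total skipped labels = 18 × 0 + 2 × 0 = 0.
Non-drop label index = 657 + 0 = 657; at 30 labels/s that is 00:00:21:27, i.e. DF 00:00:21;27.

00:00:21;27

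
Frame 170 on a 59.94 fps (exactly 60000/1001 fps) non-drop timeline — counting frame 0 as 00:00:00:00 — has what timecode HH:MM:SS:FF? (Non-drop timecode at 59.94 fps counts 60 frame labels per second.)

00:00:02:50

170 ÷ 60 = 2 full seconds, remainder 50 frames.
2 s = 0 h 0 min 2 s.
Timecode: 00:00:02:50.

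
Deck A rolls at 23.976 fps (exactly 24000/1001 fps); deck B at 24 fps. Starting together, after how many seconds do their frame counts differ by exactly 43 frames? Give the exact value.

The gap grows by |24 − 24000/1001| = 24/1001 frames per second.
Time for a 43-frame gap: 43 ÷ (24/1001) = 43043/24 s.

43043/24 seconds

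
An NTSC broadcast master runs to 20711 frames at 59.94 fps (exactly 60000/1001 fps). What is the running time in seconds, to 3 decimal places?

345.529 seconds

Running time = 20711 × 1001/60000 = 20731711/60000 s ≈ 345.529 s.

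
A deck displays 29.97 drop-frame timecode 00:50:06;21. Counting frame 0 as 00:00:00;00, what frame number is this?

As if non-drop at 30 labels/s: (0 × 3600 + 50 × 60 + 6) × 30 + 21 = 90201.
Minute boundaries passed: 50; those not divisible by 10: 50 − 5 = 45; dropped labels = 2 × 45 = 90.
Actual frame index = 90201 − 90 = 90111.

90111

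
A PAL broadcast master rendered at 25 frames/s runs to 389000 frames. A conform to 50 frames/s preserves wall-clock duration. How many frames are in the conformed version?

778000 frames

Target frames = source frames × (target rate / source rate) = 389000 × (50)/(25) = 389000 × 2 = 778000.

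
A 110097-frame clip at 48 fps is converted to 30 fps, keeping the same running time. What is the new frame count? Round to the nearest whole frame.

Frames at target rate = 110097 × (30) / (48) = 550485/8 ≈ 68810.625.
Nearest whole frame: 68811.

68811 frames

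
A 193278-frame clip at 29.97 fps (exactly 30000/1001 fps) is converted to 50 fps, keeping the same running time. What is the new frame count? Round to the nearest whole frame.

Frames at target rate = 193278 × (50) / (30000/1001) = 32245213/100 ≈ 322452.130.
Nearest whole frame: 322452.

322452 frames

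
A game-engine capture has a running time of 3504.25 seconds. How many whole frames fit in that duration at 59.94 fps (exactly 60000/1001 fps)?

Frames = 3504.25 × 60000/1001 = 210255000/1001 ≈ 210044.9550.
Complete frames: 210044.

210044 frames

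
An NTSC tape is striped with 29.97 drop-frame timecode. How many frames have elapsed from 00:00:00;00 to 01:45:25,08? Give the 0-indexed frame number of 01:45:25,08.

As if non-drop at 30 labels/s: (1 × 3600 + 45 × 60 + 25) × 30 + 8 = 189758.
Minute boundaries passed: 105; those not divisible by 10: 105 − 10 = 95; dropped labels = 2 × 95 = 190.
Actual frame index = 189758 − 190 = 189568.

189568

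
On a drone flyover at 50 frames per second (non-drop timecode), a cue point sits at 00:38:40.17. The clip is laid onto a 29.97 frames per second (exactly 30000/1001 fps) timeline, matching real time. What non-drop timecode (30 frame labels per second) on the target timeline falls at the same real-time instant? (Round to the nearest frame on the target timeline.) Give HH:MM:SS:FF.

00:38:38:01

Source frame index: (0×3600 + 38×60 + 40) × 50 + 17 = 116017.
Real time: 116017 / (50) = 116017/50 s.
Target frame: (116017/50) × (30000/1001) = 6328200/91 ≈ 69540.659 → 69541.
At 30 labels/s: frame 69541 → 00:38:38:01.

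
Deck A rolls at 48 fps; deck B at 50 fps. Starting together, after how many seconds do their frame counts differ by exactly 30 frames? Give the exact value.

15 seconds

The gap grows by |50 − 48| = 2 frames per second.
Time for a 30-frame gap: 30 ÷ (2) = 15 s.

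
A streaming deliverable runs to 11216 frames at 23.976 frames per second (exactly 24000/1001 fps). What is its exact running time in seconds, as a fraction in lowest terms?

701701/1500 seconds

Running time = 11216 ÷ (24000/1001) = 11216 × 1001/24000 = 701701/1500 s.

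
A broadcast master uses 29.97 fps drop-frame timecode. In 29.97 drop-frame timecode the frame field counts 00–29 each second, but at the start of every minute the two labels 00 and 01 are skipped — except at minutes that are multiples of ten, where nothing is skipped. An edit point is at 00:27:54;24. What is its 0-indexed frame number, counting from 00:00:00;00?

50194

Complete 10-minute blocks: 2, each 17982 frames → 35964.
Remaining 7 whole minutes in the current block: 1800 + 6 × 1798 = 12588 frames.
Within the current minute: 54 × 30 + 24 − 2 = 1642 (labels ;00/;01 skipped at this minute). Total = 35964 + 12588 + 1642 = 50194.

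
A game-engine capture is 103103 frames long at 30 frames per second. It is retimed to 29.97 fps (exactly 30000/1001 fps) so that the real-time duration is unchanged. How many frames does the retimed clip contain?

103000 frames

Target frames = source frames × (target rate / source rate) = 103103 × (30000/1001)/(30) = 103103 × 1000/1001 = 103000.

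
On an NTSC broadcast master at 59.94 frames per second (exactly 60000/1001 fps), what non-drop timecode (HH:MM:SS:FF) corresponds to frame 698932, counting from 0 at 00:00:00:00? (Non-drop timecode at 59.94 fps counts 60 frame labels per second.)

03:14:08:52

698932 ÷ 60 = 11648 full seconds, remainder 52 frames.
11648 s = 3 h 14 min 8 s.
Timecode: 03:14:08:52.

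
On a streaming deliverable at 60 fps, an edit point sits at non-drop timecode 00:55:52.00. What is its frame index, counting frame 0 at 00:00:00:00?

Total seconds to the label: (0 × 3600 + 55 × 60 + 52) = 3352.
Frame index = 3352 × 60 + 0 = 201120.

frame 201120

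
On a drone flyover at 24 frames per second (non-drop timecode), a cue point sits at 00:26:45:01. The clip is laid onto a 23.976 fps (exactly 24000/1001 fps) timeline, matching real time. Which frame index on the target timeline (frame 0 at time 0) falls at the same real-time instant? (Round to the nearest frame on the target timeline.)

frame 38483

Source frame index: (0×3600 + 26×60 + 45) × 24 + 1 = 38521.
Real time: 38521 / (24) = 38521/24 s.
Target frame: (38521/24) × (24000/1001) = 5503000/143 ≈ 38482.517 → 38483.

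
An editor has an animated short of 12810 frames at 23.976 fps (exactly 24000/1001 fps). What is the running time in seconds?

534.28375 seconds

Running time = 12810 / (24000/1001) = 534.28375 s.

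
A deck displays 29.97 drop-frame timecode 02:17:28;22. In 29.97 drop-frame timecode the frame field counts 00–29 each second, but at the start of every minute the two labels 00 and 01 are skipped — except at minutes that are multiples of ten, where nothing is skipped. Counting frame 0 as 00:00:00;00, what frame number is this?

As if non-drop at 30 labels/s: (2 × 3600 + 17 × 60 + 28) × 30 + 22 = 247462.
Minute boundaries passed: 137; those not divisible by 10: 137 − 13 = 124; dropped labels = 2 × 124 = 248.
Actual frame index = 247462 − 248 = 247214.

247214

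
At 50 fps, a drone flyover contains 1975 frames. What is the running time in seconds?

39.5 seconds

Running time = 1975 / (50) = 39.5 s.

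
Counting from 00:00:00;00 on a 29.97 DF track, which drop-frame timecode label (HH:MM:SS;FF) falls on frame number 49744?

00:27:39;24

Each 10-minute DF block holds 10 × 60 × 30 − 9 × 2 = 17982 frames. 49744 ÷ 17982 → 2 full blocks, remainder 13780.
Within the partial block the first minute is 1800 frames and each further minute 1798, so 7 further minute boundaries passed. Total skipped labels = 18 × 2 + 2 × 7 = 50.
Non-drop label index = 49744 + 50 = 49794; at 30 labels/s that is 00:27:39:24, i.e. DF 00:27:39;24.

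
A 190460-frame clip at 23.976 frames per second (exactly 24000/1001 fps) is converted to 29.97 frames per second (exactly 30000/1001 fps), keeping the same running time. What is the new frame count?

238075 frames

Target frames = source frames × (target rate / source rate) = 190460 × (30000/1001)/(24000/1001) = 190460 × 5/4 = 238075.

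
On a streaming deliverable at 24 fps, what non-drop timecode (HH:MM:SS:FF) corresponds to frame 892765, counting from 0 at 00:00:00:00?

10:19:58:13

892765 ÷ 24 = 37198 full seconds, remainder 13 frames.
37198 s = 10 h 19 min 58 s.
Timecode: 10:19:58:13.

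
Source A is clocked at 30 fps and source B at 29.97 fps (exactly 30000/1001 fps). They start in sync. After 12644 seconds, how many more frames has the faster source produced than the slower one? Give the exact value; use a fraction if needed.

379320/1001 frames

A emits 30 × 12644 = 379320 frames; B emits 30000/1001 × 12644 = 379320000/1001.
Difference = 379320/1001 frames (≈ 378.9411); B is behind A.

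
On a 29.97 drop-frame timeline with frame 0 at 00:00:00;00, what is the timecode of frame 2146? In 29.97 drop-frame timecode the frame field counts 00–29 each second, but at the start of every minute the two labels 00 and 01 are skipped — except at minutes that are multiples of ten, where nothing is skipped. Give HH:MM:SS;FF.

Each 10-minute DF block holds 10 × 60 × 30 − 9 × 2 = 17982 frames. 2146 ÷ 17982 → 0 full blocks, remainder 2146.
Within the partial block the first minute is 1800 frames and each further minute 1798, so 1 further minute boundary passed. Total skipped labels = 18 × 0 + 2 × 1 = 2.
Non-drop label index = 2146 + 2 = 2148; at 30 labels/s that is 00:01:11:18, i.e. DF 00:01:11;18.

00:01:11;18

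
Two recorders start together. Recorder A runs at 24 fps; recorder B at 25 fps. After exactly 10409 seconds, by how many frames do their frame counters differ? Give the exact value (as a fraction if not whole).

10409 frames

A emits 24 × 10409 = 249816 frames; B emits 25 × 10409 = 260225.
Difference = 10409 frames; B is ahead of A.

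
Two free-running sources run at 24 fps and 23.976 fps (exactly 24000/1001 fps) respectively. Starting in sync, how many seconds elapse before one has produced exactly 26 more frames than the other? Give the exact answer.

13013/12 seconds

The gap grows by |24000/1001 − 24| = 24/1001 frames per second.
Time for a 26-frame gap: 26 ÷ (24/1001) = 13013/12 s.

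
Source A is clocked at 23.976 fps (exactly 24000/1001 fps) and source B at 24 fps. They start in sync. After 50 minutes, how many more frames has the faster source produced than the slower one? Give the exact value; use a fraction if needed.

50 min = 3000 s.
A emits 24000/1001 × 3000 = 72000000/1001 frames; B emits 24 × 3000 = 72000.
Difference = 72000/1001 frames (≈ 71.9281); B is ahead of A.

72000/1001 frames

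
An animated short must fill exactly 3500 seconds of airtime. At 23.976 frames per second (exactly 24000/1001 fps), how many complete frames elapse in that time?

83916 frames

Frames = 3500 × 24000/1001 = 12000000/143 ≈ 83916.0839.
Complete frames: 83916.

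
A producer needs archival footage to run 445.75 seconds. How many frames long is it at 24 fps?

Frames = 445.75 × 24 = 10698.

10698 frames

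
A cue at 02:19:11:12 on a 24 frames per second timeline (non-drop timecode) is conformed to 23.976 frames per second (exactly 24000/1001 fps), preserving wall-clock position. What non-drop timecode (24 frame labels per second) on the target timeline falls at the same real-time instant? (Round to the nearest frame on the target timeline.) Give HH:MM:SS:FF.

02:19:03:04

Source frame index: (2×3600 + 19×60 + 11) × 24 + 12 = 200436.
Real time: 200436 / (24) = 16703/2 s.
Target frame: (16703/2) × (24000/1001) = 200436000/1001 ≈ 200235.764 → 200236.
At 24 labels/s: frame 200236 → 02:19:03:04.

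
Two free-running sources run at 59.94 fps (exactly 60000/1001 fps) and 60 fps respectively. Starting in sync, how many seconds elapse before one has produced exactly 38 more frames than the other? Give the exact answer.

The gap grows by |60 − 60000/1001| = 60/1001 frames per second.
Time for a 38-frame gap: 38 ÷ (60/1001) = 19019/30 s.

19019/30 seconds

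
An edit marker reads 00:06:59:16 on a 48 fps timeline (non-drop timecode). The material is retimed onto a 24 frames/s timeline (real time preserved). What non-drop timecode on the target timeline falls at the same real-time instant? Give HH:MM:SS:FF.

00:06:59:08

Source frame index: (0×3600 + 6×60 + 59) × 48 + 16 = 20128.
Real time: 20128 / (48) = 1258/3 s.
Target frame: (1258/3) × (24) = 10064.
At 24 labels/s: frame 10064 → 00:06:59:08.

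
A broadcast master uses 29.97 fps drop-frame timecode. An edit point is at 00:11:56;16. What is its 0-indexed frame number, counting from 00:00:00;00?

21476

Complete 10-minute blocks: 1, each 17982 frames → 17982.
Remaining 1 whole minute in the current block: 1800 + 0 × 1798 = 1800 frames.
Within the current minute: 56 × 30 + 16 − 2 = 1694 (labels ;00/;01 skipped at this minute). Total = 17982 + 1800 + 1694 = 21476.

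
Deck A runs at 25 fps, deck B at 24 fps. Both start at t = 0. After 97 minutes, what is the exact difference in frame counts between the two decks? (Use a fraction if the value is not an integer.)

97 min = 5820 s.
A emits 25 × 5820 = 145500 frames; B emits 24 × 5820 = 139680.
Difference = 5820 frames; B is behind A.

5820 frames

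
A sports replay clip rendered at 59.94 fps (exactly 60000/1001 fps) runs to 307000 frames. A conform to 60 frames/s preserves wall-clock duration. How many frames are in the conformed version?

307307 frames

Target frames = source frames × (target rate / source rate) = 307000 × (60)/(60000/1001) = 307000 × 1001/1000 = 307307.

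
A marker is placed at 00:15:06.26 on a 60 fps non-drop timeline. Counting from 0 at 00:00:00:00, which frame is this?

Total seconds to the label: (0 × 3600 + 15 × 60 + 6) = 906.
Frame index = 906 × 60 + 26 = 54386.

54386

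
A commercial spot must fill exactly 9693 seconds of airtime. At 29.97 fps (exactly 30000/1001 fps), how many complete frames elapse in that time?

Frames = 9693 × 30000/1001 = 290790000/1001 ≈ 290499.5005.
Complete frames: 290499.

290499 frames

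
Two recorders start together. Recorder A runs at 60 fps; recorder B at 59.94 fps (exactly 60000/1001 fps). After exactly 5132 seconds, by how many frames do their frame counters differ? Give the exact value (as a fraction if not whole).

307920/1001 frames

A emits 60 × 5132 = 307920 frames; B emits 60000/1001 × 5132 = 307920000/1001.
Difference = 307920/1001 frames (≈ 307.6124); B is behind A.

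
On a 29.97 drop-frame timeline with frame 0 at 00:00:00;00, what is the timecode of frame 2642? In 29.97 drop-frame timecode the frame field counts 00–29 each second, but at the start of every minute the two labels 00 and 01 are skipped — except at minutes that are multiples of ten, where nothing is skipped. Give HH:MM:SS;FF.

Each 10-minute DF block holds 10 × 60 × 30 − 9 × 2 = 17982 frames. 2642 ÷ 17982 → 0 full blocks, remainder 2642.
Within the partial block the first minute is 1800 frames and each further minute 1798, so 1 further minute boundary passed. Total skipped labels = 18 × 0 + 2 × 1 = 2.
Non-drop label index = 2642 + 2 = 2644; at 30 labels/s that is 00:01:28:04, i.e. DF 00:01:28;04.

00:01:28;04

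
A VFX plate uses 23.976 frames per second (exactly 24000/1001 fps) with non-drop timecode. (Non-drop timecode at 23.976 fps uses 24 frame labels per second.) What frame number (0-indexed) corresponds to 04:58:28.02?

Total seconds to the label: (4 × 3600 + 58 × 60 + 28) = 17908.
Frame index = 17908 × 24 + 2 = 429794.

429794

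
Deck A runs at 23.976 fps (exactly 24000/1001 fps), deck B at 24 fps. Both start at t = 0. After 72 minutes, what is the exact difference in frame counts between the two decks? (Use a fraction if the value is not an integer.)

103680/1001 frames

72 min = 4320 s.
A emits 24000/1001 × 4320 = 103680000/1001 frames; B emits 24 × 4320 = 103680.
Difference = 103680/1001 frames (≈ 103.5764); B is ahead of A.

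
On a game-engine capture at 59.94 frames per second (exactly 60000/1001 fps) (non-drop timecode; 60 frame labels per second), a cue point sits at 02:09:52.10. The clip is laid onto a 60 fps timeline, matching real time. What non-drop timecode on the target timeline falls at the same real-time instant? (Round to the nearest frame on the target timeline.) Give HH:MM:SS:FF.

Source frame index: (2×3600 + 9×60 + 52) × 60 + 10 = 467530.
Real time: 467530 / (60000/1001) = 46799753/6000 s.
Target frame: (46799753/6000) × (60) = 46799753/100 ≈ 467997.530 → 467998.
At 60 labels/s: frame 467998 → 02:09:59:58.

02:09:59:58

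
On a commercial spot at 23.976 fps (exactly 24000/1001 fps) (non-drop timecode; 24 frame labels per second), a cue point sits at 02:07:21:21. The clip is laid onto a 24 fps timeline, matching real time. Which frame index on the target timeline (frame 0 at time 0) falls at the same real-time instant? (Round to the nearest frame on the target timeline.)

Source frame index: (2×3600 + 7×60 + 21) × 24 + 21 = 183405.
Real time: 183405 / (24000/1001) = 12239227/1600 s.
Target frame: (12239227/1600) × (24) = 36717681/200 ≈ 183588.405 → 183588.

frame 183588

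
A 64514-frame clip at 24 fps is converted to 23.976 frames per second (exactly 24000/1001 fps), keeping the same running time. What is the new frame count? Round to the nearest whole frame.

64450 frames

Frames at target rate = 64514 × (24000/1001) / (24) = 64514000/1001 ≈ 64449.550.
Nearest whole frame: 64450.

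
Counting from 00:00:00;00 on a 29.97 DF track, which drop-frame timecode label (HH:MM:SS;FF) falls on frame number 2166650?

20:04:53;28

Each 10-minute DF block holds 10 × 60 × 30 − 9 × 2 = 17982 frames. 2166650 ÷ 17982 → 120 full blocks, remainder 8810.
Within the partial block the first minute is 1800 frames and each further minute 1798, so 4 further minute boundaries passed. Total skipped labels = 18 × 120 + 2 × 4 = 2168.
Non-drop label index = 2166650 + 2168 = 2168818; at 30 labels/s that is 20:04:53:28, i.e. DF 20:04:53;28.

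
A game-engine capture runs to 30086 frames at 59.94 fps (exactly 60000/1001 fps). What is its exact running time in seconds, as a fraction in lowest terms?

15058043/30000 seconds

Running time = 30086 ÷ (60000/1001) = 30086 × 1001/60000 = 15058043/30000 s.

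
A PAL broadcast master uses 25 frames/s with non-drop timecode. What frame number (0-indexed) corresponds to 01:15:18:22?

Total seconds to the label: (1 × 3600 + 15 × 60 + 18) = 4518.
Frame index = 4518 × 25 + 22 = 112972.

frame 112972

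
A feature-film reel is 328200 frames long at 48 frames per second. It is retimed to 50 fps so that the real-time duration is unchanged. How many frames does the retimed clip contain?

341875 frames

Target frames = source frames × (target rate / source rate) = 328200 × (50)/(48) = 328200 × 25/24 = 341875.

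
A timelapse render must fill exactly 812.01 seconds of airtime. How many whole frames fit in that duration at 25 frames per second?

20300 frames

Frames = 812.01 × 25 = 81201/4 ≈ 20300.2500.
Complete frames: 20300.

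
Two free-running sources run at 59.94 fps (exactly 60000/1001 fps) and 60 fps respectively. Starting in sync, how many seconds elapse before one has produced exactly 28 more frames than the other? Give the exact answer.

The gap grows by |60 − 60000/1001| = 60/1001 frames per second.
Time for a 28-frame gap: 28 ÷ (60/1001) = 7007/15 s.

7007/15 seconds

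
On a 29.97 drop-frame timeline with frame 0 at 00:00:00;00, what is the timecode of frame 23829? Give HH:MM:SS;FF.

Each 10-minute DF block holds 10 × 60 × 30 − 9 × 2 = 17982 frames. 23829 ÷ 17982 → 1 full block, remainder 5847.
Within the partial block the first minute is 1800 frames and each further minute 1798, so 3 further minute boundaries passed. Total skipped labels = 18 × 1 + 2 × 3 = 24.
Non-drop label index = 23829 + 24 = 23853; at 30 labels/s that is 00:13:15:03, i.e. DF 00:13:15;03.

00:13:15;03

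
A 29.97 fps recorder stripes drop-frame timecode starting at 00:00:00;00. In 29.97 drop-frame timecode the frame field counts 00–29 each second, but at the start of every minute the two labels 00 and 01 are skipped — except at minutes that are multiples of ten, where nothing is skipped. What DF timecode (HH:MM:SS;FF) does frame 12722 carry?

00:07:04;16

Ten DF minutes hold 17982 frames, so frame 12722 lies in block 0 (frames 0–17981) with 12722 frames into that block.
The block's first minute is 1800 frames and the rest 1798 each; 12722 frames reaches minute 7, so 0 × 18 + 7 × 2 = 14 labels have been skipped so far.
Adding those back, label number 12722 + 14 = 12736 at 30 labels/s is 424 s + 16 f = 0 h 7 min 4 s frame 16, i.e. 00:07:04;16.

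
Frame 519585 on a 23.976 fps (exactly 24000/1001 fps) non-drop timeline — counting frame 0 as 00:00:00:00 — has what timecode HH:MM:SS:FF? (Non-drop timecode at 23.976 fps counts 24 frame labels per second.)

06:00:49:09

519585 ÷ 24 = 21649 full seconds, remainder 9 frames.
21649 s = 6 h 0 min 49 s.
Timecode: 06:00:49:09.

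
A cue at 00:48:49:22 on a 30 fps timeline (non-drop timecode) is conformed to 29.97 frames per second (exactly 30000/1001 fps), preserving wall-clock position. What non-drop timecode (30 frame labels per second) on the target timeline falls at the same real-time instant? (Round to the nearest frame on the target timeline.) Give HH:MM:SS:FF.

Source frame index: (0×3600 + 48×60 + 49) × 30 + 22 = 87892.
Real time: 87892 / (30) = 43946/15 s.
Target frame: (43946/15) × (30000/1001) = 12556000/143 ≈ 87804.196 → 87804.
At 30 labels/s: frame 87804 → 00:48:46:24.

00:48:46:24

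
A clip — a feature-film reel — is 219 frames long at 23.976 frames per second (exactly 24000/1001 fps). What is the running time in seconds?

Running time = 219 / (24000/1001) = 9.134125 s.

9.134125 seconds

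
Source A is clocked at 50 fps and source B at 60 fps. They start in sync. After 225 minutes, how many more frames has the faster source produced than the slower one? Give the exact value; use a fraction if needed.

135000 frames

225 min = 13500 s.
A emits 50 × 13500 = 675000 frames; B emits 60 × 13500 = 810000.
Difference = 135000 frames; B is ahead of A.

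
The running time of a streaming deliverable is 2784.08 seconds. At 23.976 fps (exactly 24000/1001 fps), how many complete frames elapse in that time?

66751 frames

Frames = 2784.08 × 24000/1001 = 5139840/77 ≈ 66751.1688.
Complete frames: 66751.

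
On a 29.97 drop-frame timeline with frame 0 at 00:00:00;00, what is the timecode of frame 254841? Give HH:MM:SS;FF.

Each 10-minute DF block holds 10 × 60 × 30 − 9 × 2 = 17982 frames. 254841 ÷ 17982 → 14 full blocks, remainder 3093.
Within the partial block the first minute is 1800 frames and each further minute 1798, so 1 further minute boundary passed. Total skipped labels = 18 × 14 + 2 × 1 = 254.
Non-drop label index = 254841 + 254 = 255095; at 30 labels/s that is 02:21:43:05, i.e. DF 02:21:43;05.

02:21:43;05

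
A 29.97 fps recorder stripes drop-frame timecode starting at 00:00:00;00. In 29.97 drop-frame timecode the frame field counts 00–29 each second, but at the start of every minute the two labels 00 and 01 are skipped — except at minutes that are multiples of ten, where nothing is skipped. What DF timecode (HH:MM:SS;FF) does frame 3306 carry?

Each 10-minute DF block holds 10 × 60 × 30 − 9 × 2 = 17982 frames. 3306 ÷ 17982 → 0 full blocks, remainder 3306.
Within the partial block the first minute is 1800 frames and each further minute 1798, so 1 further minute boundary passed. Total skipped labels = 18 × 0 + 2 × 1 = 2.
Non-drop label index = 3306 + 2 = 3308; at 30 labels/s that is 00:01:50:08, i.e. DF 00:01:50;08.

00:01:50;08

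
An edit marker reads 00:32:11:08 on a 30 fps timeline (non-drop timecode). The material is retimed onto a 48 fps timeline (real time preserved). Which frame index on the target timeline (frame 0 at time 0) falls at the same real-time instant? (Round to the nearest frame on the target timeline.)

Source frame index: (0×3600 + 32×60 + 11) × 30 + 8 = 57938.
Real time: 57938 / (30) = 28969/15 s.
Target frame: (28969/15) × (48) = 463504/5 ≈ 92700.800 → 92701.

frame 92701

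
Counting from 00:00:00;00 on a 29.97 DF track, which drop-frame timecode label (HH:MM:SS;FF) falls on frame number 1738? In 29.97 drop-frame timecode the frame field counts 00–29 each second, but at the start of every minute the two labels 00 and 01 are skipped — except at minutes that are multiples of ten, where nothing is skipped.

Ten DF minutes hold 17982 frames, so frame 1738 lies in block 0 (frames 0–17981) with 1738 frames into that block.
The block's first minute is 1800 frames and the rest 1798 each; 1738 frames reaches minute 0, so 0 × 18 + 0 × 2 = 0 labels have been skipped so far.
Adding those back, label number 1738 + 0 = 1738 at 30 labels/s is 57 s + 28 f = 0 h 0 min 57 s frame 28, i.e. 00:00:57;28.

00:00:57;28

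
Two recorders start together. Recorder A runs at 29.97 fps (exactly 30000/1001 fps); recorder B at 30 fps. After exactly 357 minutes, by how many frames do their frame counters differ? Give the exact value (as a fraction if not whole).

357 min = 21420 s.
A emits 30000/1001 × 21420 = 91800000/143 frames; B emits 30 × 21420 = 642600.
Difference = 91800/143 frames (≈ 641.9580); B is ahead of A.

91800/143 frames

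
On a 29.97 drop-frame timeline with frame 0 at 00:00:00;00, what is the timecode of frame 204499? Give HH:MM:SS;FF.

Ten DF minutes hold 17982 frames, so frame 204499 lies in block 11 (frames 197802–215783) with 6697 frames into that block.
The block's first minute is 1800 frames and the rest 1798 each; 6697 frames reaches minute 3, so 11 × 18 + 3 × 2 = 204 labels have been skipped so far.
Adding those back, label number 204499 + 204 = 204703 at 30 labels/s is 6823 s + 13 f = 1 h 53 min 43 s frame 13, i.e. 01:53:43;13.

01:53:43;13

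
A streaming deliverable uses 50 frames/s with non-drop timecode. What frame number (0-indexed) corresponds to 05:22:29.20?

Total seconds to the label: (5 × 3600 + 22 × 60 + 29) = 19349.
Frame index = 19349 × 50 + 20 = 967470.

frame 967470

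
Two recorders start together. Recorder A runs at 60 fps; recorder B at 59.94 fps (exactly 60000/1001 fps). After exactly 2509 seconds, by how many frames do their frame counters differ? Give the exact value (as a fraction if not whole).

11580/77 frames

A emits 60 × 2509 = 150540 frames; B emits 60000/1001 × 2509 = 11580000/77.
Difference = 11580/77 frames (≈ 150.3896); B is behind A.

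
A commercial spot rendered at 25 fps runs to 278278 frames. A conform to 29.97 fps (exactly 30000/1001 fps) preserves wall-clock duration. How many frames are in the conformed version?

Target frames = source frames × (target rate / source rate) = 278278 × (30000/1001)/(25) = 278278 × 1200/1001 = 333600.

333600 frames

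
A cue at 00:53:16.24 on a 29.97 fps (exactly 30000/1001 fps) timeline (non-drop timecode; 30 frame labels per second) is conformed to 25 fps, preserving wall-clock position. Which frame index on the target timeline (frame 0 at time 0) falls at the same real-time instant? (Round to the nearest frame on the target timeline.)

frame 80000

Source frame index: (0×3600 + 53×60 + 16) × 30 + 24 = 95904.
Real time: 95904 / (30000/1001) = 1999998/625 s.
Target frame: (1999998/625) × (25) = 1999998/25 ≈ 79999.920 → 80000.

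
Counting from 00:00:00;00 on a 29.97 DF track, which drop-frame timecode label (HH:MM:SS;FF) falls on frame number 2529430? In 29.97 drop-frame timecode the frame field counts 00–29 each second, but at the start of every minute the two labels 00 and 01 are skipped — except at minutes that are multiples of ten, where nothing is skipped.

Ten DF minutes hold 17982 frames, so frame 2529430 lies in block 140 (frames 2517480–2535461) with 11950 frames into that block.
The block's first minute is 1800 frames and the rest 1798 each; 11950 frames reaches minute 6, so 140 × 18 + 6 × 2 = 2532 labels have been skipped so far.
Adding those back, label number 2529430 + 2532 = 2531962 at 30 labels/s is 84398 s + 22 f = 23 h 26 min 38 s frame 22, i.e. 23:26:38;22.

23:26:38;22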